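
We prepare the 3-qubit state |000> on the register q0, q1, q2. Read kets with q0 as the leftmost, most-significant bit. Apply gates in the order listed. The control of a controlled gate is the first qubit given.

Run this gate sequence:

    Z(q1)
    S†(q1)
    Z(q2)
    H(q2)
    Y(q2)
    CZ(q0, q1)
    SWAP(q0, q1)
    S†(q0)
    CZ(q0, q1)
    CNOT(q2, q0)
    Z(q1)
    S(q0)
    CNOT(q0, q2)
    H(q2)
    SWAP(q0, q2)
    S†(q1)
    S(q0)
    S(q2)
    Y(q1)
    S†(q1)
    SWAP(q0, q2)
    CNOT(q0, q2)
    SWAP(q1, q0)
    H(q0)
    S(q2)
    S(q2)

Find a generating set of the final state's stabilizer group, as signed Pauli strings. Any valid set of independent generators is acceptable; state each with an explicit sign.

The stabilizer group can be generated by -XII, +IYZ, -IZY, among other valid generating sets.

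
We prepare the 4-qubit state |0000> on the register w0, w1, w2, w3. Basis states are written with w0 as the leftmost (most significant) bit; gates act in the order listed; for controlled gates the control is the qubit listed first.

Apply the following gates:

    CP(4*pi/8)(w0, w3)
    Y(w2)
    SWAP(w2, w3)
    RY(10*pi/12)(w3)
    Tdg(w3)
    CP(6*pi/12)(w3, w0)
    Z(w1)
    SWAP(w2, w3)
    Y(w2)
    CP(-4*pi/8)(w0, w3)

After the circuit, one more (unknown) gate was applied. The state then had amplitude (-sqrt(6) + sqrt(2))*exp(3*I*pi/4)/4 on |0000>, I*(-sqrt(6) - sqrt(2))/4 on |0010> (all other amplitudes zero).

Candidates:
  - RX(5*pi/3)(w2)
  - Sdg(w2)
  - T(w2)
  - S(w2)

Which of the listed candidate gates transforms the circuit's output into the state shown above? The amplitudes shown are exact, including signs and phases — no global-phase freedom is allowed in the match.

It was Sdg(w2) that produced the state shown.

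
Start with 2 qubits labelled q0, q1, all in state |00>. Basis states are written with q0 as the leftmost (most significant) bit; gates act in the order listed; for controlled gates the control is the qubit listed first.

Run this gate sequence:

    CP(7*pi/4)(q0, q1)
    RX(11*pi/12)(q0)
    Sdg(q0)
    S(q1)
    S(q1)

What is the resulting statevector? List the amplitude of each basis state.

The final amplitudes are -sqrt(6 - 3*sqrt(2))/4 + sqrt(sqrt(2) + 2)/4 on |00>, 0 on |01>, -sqrt(3*sqrt(2) + 6)/4 - sqrt(2 - sqrt(2))/4 on |10>, 0 on |11>.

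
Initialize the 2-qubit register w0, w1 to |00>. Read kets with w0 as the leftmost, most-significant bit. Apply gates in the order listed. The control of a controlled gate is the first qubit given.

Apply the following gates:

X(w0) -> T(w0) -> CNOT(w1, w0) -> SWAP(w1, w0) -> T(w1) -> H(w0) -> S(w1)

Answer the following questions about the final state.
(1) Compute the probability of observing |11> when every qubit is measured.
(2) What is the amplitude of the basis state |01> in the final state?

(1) Outcome |11> occurs with probability 1/2.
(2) The final state's coefficient on |01> equals -sqrt(2)/2.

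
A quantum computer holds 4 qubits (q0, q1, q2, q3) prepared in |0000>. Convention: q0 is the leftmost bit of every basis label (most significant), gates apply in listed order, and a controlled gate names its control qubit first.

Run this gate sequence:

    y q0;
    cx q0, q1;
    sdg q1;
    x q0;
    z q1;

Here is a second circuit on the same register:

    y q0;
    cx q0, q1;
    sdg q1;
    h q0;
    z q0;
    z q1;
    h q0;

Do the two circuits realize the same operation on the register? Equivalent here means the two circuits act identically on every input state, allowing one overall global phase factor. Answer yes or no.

Yes — the two circuits implement the same unitary up to a global phase.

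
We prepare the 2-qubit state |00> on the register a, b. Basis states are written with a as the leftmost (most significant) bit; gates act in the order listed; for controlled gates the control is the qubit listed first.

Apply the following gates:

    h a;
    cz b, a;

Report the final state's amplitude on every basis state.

The final amplitudes are sqrt(2)/2 on |00>, 0 on |01>, sqrt(2)/2 on |10>, 0 on |11>.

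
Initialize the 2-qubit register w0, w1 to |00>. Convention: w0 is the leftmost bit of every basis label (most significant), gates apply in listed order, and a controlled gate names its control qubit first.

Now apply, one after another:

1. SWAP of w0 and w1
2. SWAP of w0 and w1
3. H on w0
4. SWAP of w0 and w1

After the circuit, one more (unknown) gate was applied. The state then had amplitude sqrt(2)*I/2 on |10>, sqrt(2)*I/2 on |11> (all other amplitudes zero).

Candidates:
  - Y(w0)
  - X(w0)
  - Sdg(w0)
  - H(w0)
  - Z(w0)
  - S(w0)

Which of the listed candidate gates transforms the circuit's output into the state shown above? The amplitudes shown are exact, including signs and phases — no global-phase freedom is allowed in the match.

It was Y(w0) that produced the state shown. Key observation: gates 1-2 undo each other exactly, leaving only the rest of the circuit to track.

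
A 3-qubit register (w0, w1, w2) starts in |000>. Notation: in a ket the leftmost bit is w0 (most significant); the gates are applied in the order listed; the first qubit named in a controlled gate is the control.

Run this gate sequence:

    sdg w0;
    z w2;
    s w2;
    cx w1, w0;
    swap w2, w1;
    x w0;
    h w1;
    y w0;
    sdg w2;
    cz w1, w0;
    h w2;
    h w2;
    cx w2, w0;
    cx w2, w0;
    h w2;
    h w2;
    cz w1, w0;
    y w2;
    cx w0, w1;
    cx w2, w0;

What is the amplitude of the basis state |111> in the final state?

|111> carries amplitude sqrt(2)/2 in the final state.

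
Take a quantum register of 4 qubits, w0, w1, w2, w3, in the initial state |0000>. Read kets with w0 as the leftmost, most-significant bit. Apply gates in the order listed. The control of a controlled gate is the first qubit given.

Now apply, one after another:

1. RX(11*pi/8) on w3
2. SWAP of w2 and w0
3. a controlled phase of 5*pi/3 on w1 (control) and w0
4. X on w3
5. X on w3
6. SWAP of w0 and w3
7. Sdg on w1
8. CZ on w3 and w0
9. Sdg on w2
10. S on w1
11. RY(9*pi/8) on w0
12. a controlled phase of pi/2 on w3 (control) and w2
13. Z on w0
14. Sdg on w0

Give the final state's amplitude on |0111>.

The final state's coefficient on |0111> equals 0.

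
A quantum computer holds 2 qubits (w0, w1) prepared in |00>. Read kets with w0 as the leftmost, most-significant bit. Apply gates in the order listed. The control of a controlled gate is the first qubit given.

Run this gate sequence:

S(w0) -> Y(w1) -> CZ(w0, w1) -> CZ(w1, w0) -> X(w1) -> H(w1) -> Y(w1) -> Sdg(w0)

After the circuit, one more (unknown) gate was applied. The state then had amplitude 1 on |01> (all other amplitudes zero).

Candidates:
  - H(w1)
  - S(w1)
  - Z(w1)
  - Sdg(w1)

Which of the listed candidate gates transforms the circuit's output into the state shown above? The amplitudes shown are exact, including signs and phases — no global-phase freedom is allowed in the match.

It was H(w1) that produced the state shown.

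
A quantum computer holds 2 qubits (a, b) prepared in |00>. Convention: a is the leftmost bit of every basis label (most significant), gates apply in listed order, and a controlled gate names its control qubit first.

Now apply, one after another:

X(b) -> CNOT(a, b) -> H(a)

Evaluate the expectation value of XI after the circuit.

The observable XI averages to 1.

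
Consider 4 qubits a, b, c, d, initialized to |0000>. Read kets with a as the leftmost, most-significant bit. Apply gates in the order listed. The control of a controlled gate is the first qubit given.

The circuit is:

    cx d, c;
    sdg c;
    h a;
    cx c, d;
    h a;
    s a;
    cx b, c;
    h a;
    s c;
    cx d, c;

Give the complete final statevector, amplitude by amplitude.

After the circuit, the state carries amplitude sqrt(2)/2 on |0000>, sqrt(2)/2 on |1000>, and 0 on every other basis state.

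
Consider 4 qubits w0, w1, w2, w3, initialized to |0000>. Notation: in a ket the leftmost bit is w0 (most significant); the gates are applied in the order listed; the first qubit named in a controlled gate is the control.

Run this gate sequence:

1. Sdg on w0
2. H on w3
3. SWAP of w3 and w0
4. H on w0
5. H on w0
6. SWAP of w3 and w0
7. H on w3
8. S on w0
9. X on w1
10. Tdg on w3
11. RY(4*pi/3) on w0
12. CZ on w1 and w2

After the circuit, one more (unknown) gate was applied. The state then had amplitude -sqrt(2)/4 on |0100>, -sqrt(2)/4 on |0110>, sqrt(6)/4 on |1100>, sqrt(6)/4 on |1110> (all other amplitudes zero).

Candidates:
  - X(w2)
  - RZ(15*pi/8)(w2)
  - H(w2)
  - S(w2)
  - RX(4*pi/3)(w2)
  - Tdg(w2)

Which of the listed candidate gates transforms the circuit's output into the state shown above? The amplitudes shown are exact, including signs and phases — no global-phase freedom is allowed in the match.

The applied gate was H(w2). Key observation: the block from step 1 through step 8 cancels to the identity and can be dropped.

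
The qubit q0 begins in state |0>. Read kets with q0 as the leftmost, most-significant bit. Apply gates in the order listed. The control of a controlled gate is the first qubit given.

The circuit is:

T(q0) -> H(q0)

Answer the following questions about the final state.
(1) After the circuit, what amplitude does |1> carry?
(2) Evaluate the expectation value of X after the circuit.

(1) |1> carries amplitude sqrt(2)/2 in the final state.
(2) The observable X averages to 1.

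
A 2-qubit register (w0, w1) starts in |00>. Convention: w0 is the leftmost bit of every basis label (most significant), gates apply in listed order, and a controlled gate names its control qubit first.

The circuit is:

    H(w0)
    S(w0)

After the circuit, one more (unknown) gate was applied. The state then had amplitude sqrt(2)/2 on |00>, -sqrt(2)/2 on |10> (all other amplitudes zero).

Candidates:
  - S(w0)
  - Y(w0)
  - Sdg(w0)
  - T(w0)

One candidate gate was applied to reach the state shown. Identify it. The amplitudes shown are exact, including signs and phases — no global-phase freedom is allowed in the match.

The unique candidate consistent with the amplitudes is S(w0).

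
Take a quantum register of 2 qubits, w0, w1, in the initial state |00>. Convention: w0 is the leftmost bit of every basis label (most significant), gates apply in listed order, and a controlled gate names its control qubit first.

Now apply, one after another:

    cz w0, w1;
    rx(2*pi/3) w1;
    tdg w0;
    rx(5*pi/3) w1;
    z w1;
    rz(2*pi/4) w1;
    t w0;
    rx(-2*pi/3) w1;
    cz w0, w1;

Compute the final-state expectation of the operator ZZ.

The expectation value of ZZ is -1/4.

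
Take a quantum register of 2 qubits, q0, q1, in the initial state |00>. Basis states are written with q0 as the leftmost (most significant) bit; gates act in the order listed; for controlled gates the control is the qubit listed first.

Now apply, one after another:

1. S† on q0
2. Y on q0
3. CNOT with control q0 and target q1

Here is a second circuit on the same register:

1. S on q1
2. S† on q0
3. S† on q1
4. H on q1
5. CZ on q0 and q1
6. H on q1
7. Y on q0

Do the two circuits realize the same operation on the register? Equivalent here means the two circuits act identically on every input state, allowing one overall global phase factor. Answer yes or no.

No, they are not equivalent — no single phase factor reconciles the two unitaries.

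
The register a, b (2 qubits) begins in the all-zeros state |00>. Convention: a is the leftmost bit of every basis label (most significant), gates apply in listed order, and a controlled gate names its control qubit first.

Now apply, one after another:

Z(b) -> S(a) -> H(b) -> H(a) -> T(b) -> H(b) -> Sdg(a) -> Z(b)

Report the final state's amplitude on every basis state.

The final amplitudes are sqrt(2)*(1 + exp(I*pi/4))/4 on |00>, sqrt(2)*(-1 + exp(I*pi/4))/4 on |01>, sqrt(2)*(-I - exp(3*I*pi/4))/4 on |10>, sqrt(2)*(-exp(3*I*pi/4) + I)/4 on |11>.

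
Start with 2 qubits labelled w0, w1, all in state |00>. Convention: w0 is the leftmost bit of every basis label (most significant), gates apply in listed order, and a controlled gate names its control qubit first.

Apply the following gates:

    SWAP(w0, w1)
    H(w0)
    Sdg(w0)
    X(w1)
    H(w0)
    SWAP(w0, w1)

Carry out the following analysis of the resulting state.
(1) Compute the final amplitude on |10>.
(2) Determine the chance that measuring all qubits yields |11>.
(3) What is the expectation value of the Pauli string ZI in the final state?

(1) |10> carries amplitude 1/2 - I/2 in the final state.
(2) A full measurement returns |11> with probability 1/2.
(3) The observable ZI averages to -1.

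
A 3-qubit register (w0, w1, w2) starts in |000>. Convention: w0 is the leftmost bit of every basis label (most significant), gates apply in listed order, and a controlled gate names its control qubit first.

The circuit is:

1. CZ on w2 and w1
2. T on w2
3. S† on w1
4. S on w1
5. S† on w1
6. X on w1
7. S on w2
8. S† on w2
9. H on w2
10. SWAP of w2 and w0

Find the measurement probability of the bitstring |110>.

The probability of measuring |110> is 1/2.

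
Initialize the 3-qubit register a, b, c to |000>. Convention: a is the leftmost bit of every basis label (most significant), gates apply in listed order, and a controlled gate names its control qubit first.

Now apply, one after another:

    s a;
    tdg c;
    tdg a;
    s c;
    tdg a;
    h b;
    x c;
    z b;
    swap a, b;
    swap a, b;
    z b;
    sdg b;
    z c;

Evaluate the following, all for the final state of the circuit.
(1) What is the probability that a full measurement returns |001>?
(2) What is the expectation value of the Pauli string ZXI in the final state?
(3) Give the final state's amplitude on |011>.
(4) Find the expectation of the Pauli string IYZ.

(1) A full measurement returns |001> with probability 1/2. Key observation: steps 8-11 multiply out to the identity, so the circuit reduces to the remaining gates.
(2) In the final state, ZXI has expectation 0.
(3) The final state's coefficient on |011> equals sqrt(2)*I/2.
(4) In the final state, IYZ has expectation 1.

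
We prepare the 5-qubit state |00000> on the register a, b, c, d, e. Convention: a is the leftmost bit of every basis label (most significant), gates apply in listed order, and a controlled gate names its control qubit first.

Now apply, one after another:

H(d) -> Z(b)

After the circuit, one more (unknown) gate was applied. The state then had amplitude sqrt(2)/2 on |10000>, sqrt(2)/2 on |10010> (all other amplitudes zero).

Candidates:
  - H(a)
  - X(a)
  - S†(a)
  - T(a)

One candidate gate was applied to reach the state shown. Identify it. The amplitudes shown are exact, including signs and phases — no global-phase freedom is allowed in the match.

The unique candidate consistent with the amplitudes is X(a).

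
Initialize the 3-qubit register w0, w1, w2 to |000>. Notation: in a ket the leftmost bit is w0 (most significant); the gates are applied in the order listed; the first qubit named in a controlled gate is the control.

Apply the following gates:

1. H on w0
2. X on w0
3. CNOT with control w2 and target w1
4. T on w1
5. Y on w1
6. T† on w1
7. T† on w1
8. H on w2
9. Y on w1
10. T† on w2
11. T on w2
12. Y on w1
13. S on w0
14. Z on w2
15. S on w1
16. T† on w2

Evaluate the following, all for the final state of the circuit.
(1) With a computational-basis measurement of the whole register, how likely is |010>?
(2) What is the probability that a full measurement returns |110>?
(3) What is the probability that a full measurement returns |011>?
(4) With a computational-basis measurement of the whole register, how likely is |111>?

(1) Outcome |010> occurs with probability 1/4. Key observation: the block from step 9 through step 12 cancels to the identity and can be dropped.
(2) Outcome |110> occurs with probability 1/4.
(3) Outcome |011> occurs with probability 1/4.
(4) The probability of measuring |111> is 1/4.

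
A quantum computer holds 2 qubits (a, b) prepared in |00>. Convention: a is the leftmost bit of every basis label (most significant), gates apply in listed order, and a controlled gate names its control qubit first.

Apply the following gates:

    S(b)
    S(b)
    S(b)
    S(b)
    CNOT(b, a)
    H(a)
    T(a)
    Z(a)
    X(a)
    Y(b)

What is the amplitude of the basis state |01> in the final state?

The final state's coefficient on |01> equals -sqrt(2)*exp(3*I*pi/4)/2.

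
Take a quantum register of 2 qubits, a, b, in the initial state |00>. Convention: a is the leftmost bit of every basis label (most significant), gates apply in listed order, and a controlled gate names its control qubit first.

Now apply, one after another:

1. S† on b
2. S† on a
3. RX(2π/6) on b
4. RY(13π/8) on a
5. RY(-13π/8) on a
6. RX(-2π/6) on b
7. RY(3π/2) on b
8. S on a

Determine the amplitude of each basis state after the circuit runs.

After the circuit, the state carries amplitude -sqrt(2)/2 on |00>, sqrt(2)/2 on |01>, 0 on |10>, 0 on |11>. Key observation: the block from step 3 through step 6 cancels to the identity and can be dropped.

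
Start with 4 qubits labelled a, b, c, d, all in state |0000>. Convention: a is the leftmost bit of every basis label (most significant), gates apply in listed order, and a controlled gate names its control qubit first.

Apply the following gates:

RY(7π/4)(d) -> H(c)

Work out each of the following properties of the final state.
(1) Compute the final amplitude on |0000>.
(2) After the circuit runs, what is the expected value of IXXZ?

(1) |0000> carries amplitude -sqrt(2*sqrt(2) + 4)/4 in the final state.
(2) In the final state, IXXZ has expectation 0.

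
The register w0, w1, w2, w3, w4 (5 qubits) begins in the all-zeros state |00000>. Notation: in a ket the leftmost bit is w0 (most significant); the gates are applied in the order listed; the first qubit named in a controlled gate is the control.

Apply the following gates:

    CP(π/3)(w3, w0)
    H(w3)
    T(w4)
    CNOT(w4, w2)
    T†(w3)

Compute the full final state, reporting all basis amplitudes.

The final amplitudes are sqrt(2)/2 on |00000>, -sqrt(2)*exp(3*I*pi/4)/2 on |00010>, and 0 on every other basis state.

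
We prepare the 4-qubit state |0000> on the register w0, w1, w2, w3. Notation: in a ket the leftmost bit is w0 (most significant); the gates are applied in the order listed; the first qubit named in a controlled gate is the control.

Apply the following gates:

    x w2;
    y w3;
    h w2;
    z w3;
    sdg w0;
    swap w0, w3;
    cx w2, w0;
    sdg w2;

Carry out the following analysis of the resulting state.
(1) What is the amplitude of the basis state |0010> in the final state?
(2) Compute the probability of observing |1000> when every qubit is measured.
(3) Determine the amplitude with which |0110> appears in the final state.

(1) |0010> carries amplitude sqrt(2)/2 in the final state.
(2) Outcome |1000> occurs with probability 1/2.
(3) The amplitude on |0110> is 0.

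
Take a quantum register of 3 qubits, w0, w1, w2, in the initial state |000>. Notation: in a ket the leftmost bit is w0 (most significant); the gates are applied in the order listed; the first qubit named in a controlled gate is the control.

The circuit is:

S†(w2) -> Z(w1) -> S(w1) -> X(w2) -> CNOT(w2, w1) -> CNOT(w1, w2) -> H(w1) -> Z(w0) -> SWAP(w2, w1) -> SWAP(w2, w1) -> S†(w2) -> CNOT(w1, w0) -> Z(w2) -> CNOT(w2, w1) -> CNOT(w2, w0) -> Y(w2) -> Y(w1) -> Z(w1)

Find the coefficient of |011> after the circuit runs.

|011> carries amplitude sqrt(2)/2 in the final state. Key observation: gates 9-10 undo each other exactly, leaving only the rest of the circuit to track.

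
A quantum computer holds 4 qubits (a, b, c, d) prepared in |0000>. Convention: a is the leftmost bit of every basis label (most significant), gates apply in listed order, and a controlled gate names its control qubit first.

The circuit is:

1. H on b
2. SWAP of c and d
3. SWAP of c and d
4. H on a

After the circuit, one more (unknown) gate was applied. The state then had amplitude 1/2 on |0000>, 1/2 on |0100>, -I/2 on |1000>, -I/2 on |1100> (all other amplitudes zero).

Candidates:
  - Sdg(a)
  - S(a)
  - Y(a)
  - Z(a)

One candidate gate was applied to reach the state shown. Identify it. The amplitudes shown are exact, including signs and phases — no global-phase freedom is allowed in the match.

The applied gate was Sdg(a). Key observation: the block from step 2 through step 3 cancels to the identity and can be dropped.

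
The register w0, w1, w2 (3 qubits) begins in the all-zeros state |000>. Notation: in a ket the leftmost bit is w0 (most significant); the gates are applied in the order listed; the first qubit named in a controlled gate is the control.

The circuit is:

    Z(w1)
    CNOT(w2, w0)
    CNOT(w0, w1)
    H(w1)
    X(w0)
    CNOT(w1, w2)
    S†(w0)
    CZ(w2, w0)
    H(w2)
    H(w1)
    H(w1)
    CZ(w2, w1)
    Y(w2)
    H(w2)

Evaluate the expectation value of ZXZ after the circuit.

In the final state, ZXZ has expectation -1. Key observation: gates 10-11 undo each other exactly, leaving only the rest of the circuit to track.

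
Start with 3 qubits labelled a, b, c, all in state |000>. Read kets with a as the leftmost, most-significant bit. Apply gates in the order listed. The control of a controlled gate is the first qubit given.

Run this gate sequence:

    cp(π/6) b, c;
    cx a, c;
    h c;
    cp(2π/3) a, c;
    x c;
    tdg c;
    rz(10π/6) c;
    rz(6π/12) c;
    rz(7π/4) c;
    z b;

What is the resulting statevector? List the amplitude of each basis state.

The resulting statevector has amplitude sqrt(2)*exp(I*pi/24)/2 on |000>, -sqrt(2)*exp(17*I*pi/24)/2 on |001>, and 0 on every other basis state.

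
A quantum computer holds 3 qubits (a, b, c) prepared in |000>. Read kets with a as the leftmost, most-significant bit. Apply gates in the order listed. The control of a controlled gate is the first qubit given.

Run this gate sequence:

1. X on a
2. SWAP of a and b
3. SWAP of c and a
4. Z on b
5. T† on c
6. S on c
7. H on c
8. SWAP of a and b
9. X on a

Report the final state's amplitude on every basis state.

The final amplitudes are -sqrt(2)/2 on |000>, -sqrt(2)/2 on |001>, and 0 on every other basis state.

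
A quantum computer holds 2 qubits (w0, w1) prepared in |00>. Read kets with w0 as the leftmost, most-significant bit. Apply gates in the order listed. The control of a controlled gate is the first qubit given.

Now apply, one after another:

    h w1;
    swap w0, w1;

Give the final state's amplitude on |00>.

The final state's coefficient on |00> equals sqrt(2)/2.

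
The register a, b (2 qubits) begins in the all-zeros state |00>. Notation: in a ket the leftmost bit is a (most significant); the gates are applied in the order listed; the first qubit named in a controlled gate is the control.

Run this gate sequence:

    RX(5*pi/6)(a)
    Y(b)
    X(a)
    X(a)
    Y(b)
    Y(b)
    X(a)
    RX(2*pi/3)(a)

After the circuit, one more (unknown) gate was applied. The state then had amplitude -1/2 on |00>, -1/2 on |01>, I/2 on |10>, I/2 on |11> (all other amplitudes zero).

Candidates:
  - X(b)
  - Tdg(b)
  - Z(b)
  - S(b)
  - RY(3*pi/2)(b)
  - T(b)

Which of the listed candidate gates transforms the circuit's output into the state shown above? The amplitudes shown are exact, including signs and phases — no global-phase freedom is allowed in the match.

It was RY(3*pi/2)(b) that produced the state shown. Key observation: steps 4-7 multiply out to the identity, so the circuit reduces to the remaining gates.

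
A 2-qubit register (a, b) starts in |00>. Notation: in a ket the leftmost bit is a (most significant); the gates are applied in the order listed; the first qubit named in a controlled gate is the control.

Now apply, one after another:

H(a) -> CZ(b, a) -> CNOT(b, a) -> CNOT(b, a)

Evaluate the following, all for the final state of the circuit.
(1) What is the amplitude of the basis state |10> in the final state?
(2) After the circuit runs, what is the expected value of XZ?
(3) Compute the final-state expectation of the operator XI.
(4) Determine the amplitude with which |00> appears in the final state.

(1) The amplitude on |10> is sqrt(2)/2.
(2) The observable XZ averages to 1.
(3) The observable XI averages to 1.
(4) The amplitude on |00> is sqrt(2)/2.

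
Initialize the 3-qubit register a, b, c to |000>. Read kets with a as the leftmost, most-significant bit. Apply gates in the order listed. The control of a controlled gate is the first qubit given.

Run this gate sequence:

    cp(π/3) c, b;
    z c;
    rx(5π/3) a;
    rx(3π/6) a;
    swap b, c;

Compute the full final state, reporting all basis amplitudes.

The final amplitudes are -sqrt(6)/4 - sqrt(2)/4 on |000>, I*(-sqrt(2) + sqrt(6))/4 on |100>, and 0 on every other basis state.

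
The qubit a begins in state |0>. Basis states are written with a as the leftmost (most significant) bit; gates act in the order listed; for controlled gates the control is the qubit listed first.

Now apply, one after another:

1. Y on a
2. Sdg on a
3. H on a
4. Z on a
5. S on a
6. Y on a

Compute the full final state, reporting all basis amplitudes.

The final amplitudes are sqrt(2)/2 on |0>, sqrt(2)*I/2 on |1>.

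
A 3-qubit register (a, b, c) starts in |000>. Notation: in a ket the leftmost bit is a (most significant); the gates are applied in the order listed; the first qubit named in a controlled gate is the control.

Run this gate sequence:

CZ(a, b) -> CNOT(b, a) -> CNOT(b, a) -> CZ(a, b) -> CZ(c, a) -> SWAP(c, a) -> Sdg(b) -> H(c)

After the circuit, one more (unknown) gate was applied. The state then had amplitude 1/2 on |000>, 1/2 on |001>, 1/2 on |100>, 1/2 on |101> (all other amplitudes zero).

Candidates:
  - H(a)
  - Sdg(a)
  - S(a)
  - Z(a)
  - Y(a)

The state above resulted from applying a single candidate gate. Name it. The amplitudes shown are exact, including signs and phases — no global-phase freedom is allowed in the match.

The unique candidate consistent with the amplitudes is H(a).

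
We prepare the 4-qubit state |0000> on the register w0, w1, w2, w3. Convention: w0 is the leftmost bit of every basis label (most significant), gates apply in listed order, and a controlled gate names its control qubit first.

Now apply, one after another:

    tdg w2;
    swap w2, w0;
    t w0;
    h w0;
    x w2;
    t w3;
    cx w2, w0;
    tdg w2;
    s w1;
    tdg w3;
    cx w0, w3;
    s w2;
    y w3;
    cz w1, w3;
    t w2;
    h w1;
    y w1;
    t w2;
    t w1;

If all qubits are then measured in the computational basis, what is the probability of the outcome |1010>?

The probability of measuring |1010> is 1/4.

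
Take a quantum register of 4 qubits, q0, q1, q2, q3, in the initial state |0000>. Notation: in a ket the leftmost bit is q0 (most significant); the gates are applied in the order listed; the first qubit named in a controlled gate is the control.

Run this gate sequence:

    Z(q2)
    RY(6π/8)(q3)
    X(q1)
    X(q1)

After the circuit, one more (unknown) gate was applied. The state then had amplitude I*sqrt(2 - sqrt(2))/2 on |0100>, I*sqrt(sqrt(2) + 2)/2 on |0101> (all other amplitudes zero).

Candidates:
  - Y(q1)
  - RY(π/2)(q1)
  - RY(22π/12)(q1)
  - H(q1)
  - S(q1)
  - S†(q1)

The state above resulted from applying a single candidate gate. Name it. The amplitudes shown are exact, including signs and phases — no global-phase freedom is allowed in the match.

It was Y(q1) that produced the state shown. Key observation: gates 3-4 undo each other exactly, leaving only the rest of the circuit to track.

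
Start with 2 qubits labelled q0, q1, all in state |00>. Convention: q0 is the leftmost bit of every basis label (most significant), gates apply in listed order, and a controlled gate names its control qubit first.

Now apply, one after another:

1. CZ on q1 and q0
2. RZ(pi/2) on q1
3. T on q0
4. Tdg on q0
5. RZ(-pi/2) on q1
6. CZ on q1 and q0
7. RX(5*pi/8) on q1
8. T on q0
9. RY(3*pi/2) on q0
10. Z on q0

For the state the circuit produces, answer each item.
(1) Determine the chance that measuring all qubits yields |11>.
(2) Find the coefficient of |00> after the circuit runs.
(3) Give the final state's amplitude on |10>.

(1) A full measurement returns |11> with probability sqrt(2 - sqrt(2))/8 + 1/4. Key observation: steps 1-6 multiply out to the identity, so the circuit reduces to the remaining gates.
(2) The final state's coefficient on |00> equals -sqrt(2)*cos(5*pi/16)/2.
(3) The final state's coefficient on |10> equals -sqrt(2)*cos(5*pi/16)/2.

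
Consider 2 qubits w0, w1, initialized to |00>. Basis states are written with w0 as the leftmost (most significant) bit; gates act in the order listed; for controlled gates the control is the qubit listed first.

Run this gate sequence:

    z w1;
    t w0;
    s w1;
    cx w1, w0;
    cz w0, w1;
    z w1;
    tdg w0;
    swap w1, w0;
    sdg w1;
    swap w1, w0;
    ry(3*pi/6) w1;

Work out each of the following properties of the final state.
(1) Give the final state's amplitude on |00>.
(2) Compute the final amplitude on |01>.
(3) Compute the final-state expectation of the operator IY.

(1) The final state's coefficient on |00> equals sqrt(2)/2.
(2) The amplitude on |01> is sqrt(2)/2.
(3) In the final state, IY has expectation 0.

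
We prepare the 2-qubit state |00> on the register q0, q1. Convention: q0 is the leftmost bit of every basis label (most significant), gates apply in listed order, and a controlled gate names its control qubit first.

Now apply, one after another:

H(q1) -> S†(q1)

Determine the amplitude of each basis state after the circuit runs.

The resulting statevector has amplitude sqrt(2)/2 on |00>, -sqrt(2)*I/2 on |01>, 0 on |10>, 0 on |11>.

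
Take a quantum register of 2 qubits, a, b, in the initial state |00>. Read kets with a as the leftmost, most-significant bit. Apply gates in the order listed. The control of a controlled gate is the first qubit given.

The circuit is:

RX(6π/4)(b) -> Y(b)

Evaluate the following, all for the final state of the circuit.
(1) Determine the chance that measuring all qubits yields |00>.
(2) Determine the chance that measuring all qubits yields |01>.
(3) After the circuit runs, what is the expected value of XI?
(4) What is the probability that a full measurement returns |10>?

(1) A full measurement returns |00> with probability 1/2.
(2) A full measurement returns |01> with probability 1/2.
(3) In the final state, XI has expectation 0.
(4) Outcome |10> occurs with probability 0.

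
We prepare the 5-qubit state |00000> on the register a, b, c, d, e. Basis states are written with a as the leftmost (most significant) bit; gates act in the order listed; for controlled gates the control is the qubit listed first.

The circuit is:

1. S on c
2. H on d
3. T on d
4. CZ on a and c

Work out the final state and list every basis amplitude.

After the circuit, the state carries amplitude sqrt(2)/2 on |00000>, sqrt(2)*exp(I*pi/4)/2 on |00010>, and 0 on every other basis state.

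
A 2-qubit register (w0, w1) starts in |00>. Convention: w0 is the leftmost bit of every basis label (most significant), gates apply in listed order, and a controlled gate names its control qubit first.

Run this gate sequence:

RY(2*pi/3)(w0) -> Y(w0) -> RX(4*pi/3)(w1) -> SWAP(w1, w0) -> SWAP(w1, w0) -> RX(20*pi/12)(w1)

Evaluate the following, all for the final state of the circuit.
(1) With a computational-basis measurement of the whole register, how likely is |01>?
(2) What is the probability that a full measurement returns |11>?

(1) The probability of measuring |01> is 3/4. Key observation: the block from step 4 through step 5 cancels to the identity and can be dropped.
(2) Outcome |11> occurs with probability 1/4.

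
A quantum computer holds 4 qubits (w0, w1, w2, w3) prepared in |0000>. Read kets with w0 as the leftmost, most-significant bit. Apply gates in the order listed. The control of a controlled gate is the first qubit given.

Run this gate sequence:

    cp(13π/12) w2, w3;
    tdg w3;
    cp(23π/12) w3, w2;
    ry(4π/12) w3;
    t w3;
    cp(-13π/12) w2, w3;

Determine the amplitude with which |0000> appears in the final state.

The final state's coefficient on |0000> equals sqrt(3)/2.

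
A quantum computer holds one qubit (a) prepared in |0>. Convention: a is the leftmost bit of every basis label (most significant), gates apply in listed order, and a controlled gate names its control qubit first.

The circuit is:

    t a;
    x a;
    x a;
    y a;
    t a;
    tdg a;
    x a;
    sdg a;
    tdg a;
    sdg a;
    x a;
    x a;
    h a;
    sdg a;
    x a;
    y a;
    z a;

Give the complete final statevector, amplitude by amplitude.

After the circuit, the state carries amplitude sqrt(2)/2 on |0>, -sqrt(2)*I/2 on |1>.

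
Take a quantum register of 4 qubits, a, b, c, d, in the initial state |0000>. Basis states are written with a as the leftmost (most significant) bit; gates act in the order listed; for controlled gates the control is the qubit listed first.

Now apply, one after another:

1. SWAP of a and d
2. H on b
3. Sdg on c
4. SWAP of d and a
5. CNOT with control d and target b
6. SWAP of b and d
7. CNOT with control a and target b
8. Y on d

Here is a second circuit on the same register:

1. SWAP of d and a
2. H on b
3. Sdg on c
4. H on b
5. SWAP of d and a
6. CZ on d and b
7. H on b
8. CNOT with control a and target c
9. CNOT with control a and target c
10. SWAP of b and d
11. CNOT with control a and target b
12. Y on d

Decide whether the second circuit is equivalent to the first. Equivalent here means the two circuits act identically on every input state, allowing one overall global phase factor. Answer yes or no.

Yes — the two circuits implement the same unitary up to a global phase.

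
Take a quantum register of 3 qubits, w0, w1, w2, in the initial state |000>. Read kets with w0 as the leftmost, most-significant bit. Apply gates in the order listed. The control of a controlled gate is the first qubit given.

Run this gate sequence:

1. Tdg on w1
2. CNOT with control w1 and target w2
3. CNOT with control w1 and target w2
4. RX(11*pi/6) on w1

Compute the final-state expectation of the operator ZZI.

In the final state, ZZI has expectation sqrt(3)/2. Key observation: steps 2-3 multiply out to the identity, so the circuit reduces to the remaining gates.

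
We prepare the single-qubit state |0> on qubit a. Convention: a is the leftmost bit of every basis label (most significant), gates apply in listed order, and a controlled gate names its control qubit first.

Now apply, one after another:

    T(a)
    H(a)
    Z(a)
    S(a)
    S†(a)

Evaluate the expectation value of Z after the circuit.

In the final state, Z has expectation 0.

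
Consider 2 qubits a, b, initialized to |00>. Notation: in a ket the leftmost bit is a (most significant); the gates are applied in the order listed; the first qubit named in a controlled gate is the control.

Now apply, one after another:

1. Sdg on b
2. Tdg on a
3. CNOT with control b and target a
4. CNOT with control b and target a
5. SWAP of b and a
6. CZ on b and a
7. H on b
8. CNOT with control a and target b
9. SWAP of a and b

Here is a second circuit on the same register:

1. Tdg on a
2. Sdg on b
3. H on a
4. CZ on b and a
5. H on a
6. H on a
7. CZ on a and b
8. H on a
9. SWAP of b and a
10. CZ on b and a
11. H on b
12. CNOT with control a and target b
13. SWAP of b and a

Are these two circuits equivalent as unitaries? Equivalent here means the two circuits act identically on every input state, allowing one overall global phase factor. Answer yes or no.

Yes — the two circuits implement the same unitary up to a global phase.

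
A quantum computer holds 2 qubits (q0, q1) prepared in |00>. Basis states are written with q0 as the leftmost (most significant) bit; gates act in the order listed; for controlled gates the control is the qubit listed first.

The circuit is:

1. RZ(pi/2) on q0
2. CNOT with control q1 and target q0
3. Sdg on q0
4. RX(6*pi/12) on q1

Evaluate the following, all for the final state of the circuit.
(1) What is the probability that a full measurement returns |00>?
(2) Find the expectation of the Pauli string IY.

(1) Outcome |00> occurs with probability 1/2.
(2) In the final state, IY has expectation -1.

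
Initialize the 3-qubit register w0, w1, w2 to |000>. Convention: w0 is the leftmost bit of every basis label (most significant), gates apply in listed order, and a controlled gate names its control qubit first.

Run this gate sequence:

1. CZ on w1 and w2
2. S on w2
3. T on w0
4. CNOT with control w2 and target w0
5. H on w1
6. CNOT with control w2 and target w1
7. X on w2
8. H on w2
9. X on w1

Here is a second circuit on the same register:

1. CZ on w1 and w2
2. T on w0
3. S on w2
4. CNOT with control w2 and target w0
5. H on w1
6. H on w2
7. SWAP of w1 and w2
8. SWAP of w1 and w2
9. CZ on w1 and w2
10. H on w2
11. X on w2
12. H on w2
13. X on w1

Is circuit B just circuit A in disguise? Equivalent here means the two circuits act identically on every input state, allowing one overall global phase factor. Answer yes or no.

No, they are not equivalent — no single phase factor reconciles the two unitaries.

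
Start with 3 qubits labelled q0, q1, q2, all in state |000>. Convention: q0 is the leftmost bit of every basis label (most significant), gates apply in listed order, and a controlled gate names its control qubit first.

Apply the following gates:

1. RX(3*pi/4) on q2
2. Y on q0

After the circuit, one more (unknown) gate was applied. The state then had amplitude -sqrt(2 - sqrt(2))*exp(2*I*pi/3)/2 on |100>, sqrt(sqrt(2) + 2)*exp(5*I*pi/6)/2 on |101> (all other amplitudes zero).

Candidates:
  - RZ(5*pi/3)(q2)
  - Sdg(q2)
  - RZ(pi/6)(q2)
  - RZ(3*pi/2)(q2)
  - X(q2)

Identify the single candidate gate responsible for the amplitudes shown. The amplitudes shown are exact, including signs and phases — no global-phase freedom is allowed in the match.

The unique candidate consistent with the amplitudes is RZ(5*pi/3)(q2).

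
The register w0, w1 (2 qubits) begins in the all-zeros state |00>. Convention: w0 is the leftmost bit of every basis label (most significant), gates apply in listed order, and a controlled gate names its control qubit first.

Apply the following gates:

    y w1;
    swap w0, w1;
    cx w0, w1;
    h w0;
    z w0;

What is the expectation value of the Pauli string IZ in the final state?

In the final state, IZ has expectation -1.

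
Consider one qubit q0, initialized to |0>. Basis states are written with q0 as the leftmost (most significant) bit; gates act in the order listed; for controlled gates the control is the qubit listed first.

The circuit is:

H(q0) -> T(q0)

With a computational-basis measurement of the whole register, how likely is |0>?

A full measurement returns |0> with probability 1/2.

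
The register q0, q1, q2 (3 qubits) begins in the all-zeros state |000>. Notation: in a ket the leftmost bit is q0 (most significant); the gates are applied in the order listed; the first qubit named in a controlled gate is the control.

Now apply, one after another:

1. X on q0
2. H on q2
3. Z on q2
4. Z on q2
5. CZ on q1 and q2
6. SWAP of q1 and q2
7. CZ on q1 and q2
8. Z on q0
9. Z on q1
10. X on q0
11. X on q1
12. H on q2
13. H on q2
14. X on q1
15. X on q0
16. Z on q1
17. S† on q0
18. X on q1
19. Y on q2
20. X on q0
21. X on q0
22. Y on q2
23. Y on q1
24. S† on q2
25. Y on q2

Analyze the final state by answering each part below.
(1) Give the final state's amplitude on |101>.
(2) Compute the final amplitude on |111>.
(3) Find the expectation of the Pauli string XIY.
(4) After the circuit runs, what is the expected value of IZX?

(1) The final state's coefficient on |101> equals sqrt(2)*I/2. Key observation: steps 9-16 multiply out to the identity, so the circuit reduces to the remaining gates.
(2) The final state's coefficient on |111> equals -sqrt(2)*I/2.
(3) In the final state, XIY has expectation 0.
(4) In the final state, IZX has expectation 0.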